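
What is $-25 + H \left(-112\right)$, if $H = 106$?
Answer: $-11897$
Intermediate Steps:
$-25 + H \left(-112\right) = -25 + 106 \left(-112\right) = -25 - 11872 = -11897$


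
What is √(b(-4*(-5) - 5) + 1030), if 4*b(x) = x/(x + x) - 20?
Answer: √16402/4 ≈ 32.018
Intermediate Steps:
b(x) = -39/8 (b(x) = (x/(x + x) - 20)/4 = (x/((2*x)) - 20)/4 = ((1/(2*x))*x - 20)/4 = (½ - 20)/4 = (¼)*(-39/2) = -39/8)
√(b(-4*(-5) - 5) + 1030) = √(-39/8 + 1030) = √(8201/8) = √16402/4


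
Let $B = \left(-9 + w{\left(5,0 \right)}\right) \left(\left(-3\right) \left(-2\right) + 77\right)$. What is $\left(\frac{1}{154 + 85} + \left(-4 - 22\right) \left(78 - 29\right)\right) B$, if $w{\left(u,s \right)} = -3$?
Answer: $\frac{303267060}{239} \approx 1.2689 \cdot 10^{6}$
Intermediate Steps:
$B = -996$ ($B = \left(-9 - 3\right) \left(\left(-3\right) \left(-2\right) + 77\right) = - 12 \left(6 + 77\right) = \left(-12\right) 83 = -996$)
$\left(\frac{1}{154 + 85} + \left(-4 - 22\right) \left(78 - 29\right)\right) B = \left(\frac{1}{154 + 85} + \left(-4 - 22\right) \left(78 - 29\right)\right) \left(-996\right) = \left(\frac{1}{239} - 1274\right) \left(-996\right) = \left(- \frac{304485}{239}\right) \left(-996\right) = \frac{303267060}{239}$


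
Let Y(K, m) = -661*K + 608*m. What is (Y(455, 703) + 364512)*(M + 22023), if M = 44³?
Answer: 52658041467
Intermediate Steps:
M = 85184
(Y(455, 703) + 364512)*(M + 22023) = ((-661*455 + 608*703) + 364512)*(85184 + 22023) = ((-300755 + 427424) + 364512)*107207 = (126669 + 364512)*107207 = 491181*107207 = 52658041467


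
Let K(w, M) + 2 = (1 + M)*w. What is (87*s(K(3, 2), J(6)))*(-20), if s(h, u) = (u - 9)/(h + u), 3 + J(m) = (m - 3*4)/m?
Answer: 7540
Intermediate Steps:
K(w, M) = -2 + w*(1 + M) (K(w, M) = -2 + (1 + M)*w = -2 + w*(1 + M))
J(m) = -3 + (-12 + m)/m (J(m) = -3 + (m - 3*4)/m = -3 + (m - 12)/m = -3 + (-12 + m)/m)
s(h, u) = (-9 + u)/(h + u)
(87*s(K(3, 2), J(6)))*(-20) = (87*((-9 + (-2 - 12/6))/((-2 + 3 + 2*3) + (-2 - 12/6))))*(-20) = (87*((-9 + (-2 - 12*1/6))/((-2 + 3 + 6) + (-2 - 12*1/6))))*(-20) = (87*((-9 + (-2 - 2))/(7 + (-2 - 2))))*(-20) = (87*((-9 - 4)/(7 - 4)))*(-20) = (87*(-13/3))*(-20) = -377*(-20) = 7540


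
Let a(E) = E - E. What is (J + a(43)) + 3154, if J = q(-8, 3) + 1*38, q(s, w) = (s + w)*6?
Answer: 3162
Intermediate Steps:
q(s, w) = 6*s + 6*w
J = 8 (J = (6*(-8) + 6*3) + 1*38 = (-48 + 18) + 38 = -30 + 38 = 8)
a(E) = 0
(J + a(43)) + 3154 = (8 + 0) + 3154 = 8 + 3154 = 3162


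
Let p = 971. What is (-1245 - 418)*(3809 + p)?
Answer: -7949140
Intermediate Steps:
(-1245 - 418)*(3809 + p) = (-1245 - 418)*(3809 + 971) = -1663*4780 = -7949140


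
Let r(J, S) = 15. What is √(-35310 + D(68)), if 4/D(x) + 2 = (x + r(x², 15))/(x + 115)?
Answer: I*√2828149746/283 ≈ 187.92*I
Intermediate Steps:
D(x) = 4/(-2 + (15 + x)/(115 + x)) (D(x) = 4/(-2 + (x + 15)/(x + 115)) = 4/(-2 + (15 + x)/(115 + x)))
√(-35310 + D(68)) = √(-35310 + 4*(-115 - 1*68)/(215 + 68)) = √(-35310 + 4*(-115 - 68)/283) = √(-35310 + 4*(1/283)*(-183)) = √(-35310 - 732/283) = √(-9993462/283) = I*√2828149746/283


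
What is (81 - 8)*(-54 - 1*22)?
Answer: -5548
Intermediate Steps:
(81 - 8)*(-54 - 1*22) = 73*(-54 - 22) = 73*(-76) = -5548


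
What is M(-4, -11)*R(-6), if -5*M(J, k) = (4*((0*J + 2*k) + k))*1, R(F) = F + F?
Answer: -1584/5 ≈ -316.80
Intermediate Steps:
R(F) = 2*F
M(J, k) = -12*k/5 (M(J, k) = -4*((0*J + 2*k) + k)/5 = -4*((0 + 2*k) + k)/5 = -4*(2*k + k)/5 = -4*(3*k)/5 = -12*k/5)
M(-4, -11)*R(-6) = (-12/5*(-11))*(2*(-6)) = (132/5)*(-12) = -1584/5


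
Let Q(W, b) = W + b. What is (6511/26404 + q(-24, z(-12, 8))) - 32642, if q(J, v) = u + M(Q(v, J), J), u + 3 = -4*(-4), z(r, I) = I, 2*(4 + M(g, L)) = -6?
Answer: -861714433/26404 ≈ -32636.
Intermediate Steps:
M(g, L) = -7 (M(g, L) = -4 + (1/2)*(-6) = -4 - 3 = -7)
u = 13 (u = -3 - 4*(-4) = -3 + 16 = 13)
q(J, v) = 6 (q(J, v) = 13 - 7 = 6)
(6511/26404 + q(-24, z(-12, 8))) - 32642 = (6511/26404 + 6) - 32642 = 164935/26404 - 32642 = -861714433/26404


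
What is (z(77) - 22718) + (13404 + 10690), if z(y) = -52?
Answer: 1324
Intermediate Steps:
(z(77) - 22718) + (13404 + 10690) = (-52 - 22718) + (13404 + 10690) = -22770 + 24094 = 1324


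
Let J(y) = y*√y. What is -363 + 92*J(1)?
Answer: -271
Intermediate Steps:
J(y) = y^(3/2)
-363 + 92*J(1) = -363 + 92*1^(3/2) = -363 + 92*1 = -363 + 92 = -271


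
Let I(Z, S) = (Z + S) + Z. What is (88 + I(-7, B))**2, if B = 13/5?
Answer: 146689/25 ≈ 5867.6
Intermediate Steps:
B = 13/5 (B = 13*(1/5) = 13/5 ≈ 2.6000)
I(Z, S) = S + 2*Z (I(Z, S) = (S + Z) + Z = S + 2*Z)
(88 + I(-7, B))**2 = (88 + (13/5 + 2*(-7)))**2 = (88 + (13/5 - 14))**2 = (88 - 57/5)**2 = (383/5)**2 = 146689/25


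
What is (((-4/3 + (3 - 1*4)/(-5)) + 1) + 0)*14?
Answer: -28/15 ≈ -1.8667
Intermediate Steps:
(((-4/3 + (3 - 1*4)/(-5)) + 1) + 0)*14 = (((-4*⅓ + (3 - 4)*(-⅕)) + 1) + 0)*14 = (((-4/3 - 1*(-⅕)) + 1) + 0)*14 = (((-4/3 + ⅕) + 1) + 0)*14 = ((-17/15 + 1) + 0)*14 = (-2/15 + 0)*14 = -2/15*14 = -28/15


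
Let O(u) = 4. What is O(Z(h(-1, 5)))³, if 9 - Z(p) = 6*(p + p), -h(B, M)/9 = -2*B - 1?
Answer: 64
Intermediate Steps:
h(B, M) = 9 + 18*B (h(B, M) = -9*(-2*B - 1) = -9*(-1 - 2*B) = 9 + 18*B)
Z(p) = 9 - 12*p (Z(p) = 9 - 6*(p + p) = 9 - 6*2*p = 9 - 12*p)
O(Z(h(-1, 5)))³ = 4³ = 64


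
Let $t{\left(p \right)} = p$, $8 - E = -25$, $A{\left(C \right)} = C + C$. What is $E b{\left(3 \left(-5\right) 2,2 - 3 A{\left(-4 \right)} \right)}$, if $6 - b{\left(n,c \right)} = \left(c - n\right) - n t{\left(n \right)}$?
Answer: $28050$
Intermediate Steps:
$A{\left(C \right)} = 2 C$
$E = 33$ ($E = 8 - -25 = 8 + 25 = 33$)
$b{\left(n,c \right)} = 6 + n + n^{2} - c$ ($b{\left(n,c \right)} = 6 - \left(\left(c - n\right) - n n\right) = 6 - \left(\left(c - n\right) - n^{2}\right) = 6 - \left(c - n - n^{2}\right) = 6 + \left(n + n^{2} - c\right) = 6 + n + n^{2} - c$)
$E b{\left(3 \left(-5\right) 2,2 - 3 A{\left(-4 \right)} \right)} = 33 \left(6 + 3 \left(-5\right) 2 + \left(3 \left(-5\right) 2\right)^{2} - \left(2 - 3 \cdot 2 \left(-4\right)\right)\right) = 33 \left(6 - 30 + \left(\left(-15\right) 2\right)^{2} - \left(2 - -24\right)\right) = 33 \left(6 - 30 + \left(-30\right)^{2} - \left(2 + 24\right)\right) = 33 \left(6 - 30 + 900 - 26\right) = 33 \cdot 850 = 28050$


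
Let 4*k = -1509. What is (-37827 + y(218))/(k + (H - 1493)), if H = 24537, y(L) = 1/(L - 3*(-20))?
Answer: -21031810/12602713 ≈ -1.6688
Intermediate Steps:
y(L) = 1/(60 + L) (y(L) = 1/(L + 60) = 1/(60 + L))
k = -1509/4 (k = (¼)*(-1509) = -1509/4 ≈ -377.25)
(-37827 + y(218))/(k + (H - 1493)) = (-37827 + 1/(60 + 218))/(-1509/4 + (24537 - 1493)) = (-37827 + 1/278)/(-1509/4 + 23044) = (-37827 + 1/278)/(90667/4) = -10515905/278*4/90667 = -21031810/12602713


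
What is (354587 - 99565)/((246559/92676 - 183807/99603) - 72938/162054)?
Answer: 2354843709248785272/3369997700743 ≈ 6.9877e+5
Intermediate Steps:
(354587 - 99565)/((246559/92676 - 183807/99603) - 72938/162054) = 255022/((246559*(1/92676) - 183807*1/99603) - 72938*1/162054) = 255022/((246559/92676 - 20423/11067) - 36469/81027) = 255022/(92882945/113960588 - 36469/81027) = 255022/(3369997700743/9233884563876) = 255022*(9233884563876/3369997700743) = 2354843709248785272/3369997700743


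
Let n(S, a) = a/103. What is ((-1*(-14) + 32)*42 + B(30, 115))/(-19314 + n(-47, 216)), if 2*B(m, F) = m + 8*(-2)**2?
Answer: -202189/1989126 ≈ -0.10165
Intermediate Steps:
B(m, F) = 16 + m/2 (B(m, F) = (m + 8*(-2)**2)/2 = (m + 8*4)/2 = (m + 32)/2 = (32 + m)/2 = 16 + m/2)
n(S, a) = a/103 (n(S, a) = a*(1/103) = a/103)
((-1*(-14) + 32)*42 + B(30, 115))/(-19314 + n(-47, 216)) = ((-1*(-14) + 32)*42 + (16 + (1/2)*30))/(-19314 + (1/103)*216) = ((14 + 32)*42 + (16 + 15))/(-19314 + 216/103) = (46*42 + 31)/(-1989126/103) = (1932 + 31)*(-103/1989126) = 1963*(-103/1989126) = -202189/1989126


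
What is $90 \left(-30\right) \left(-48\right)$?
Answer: $129600$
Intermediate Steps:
$90 \left(-30\right) \left(-48\right) = \left(-2700\right) \left(-48\right) = 129600$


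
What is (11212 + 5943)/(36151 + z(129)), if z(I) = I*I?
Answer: 17155/52792 ≈ 0.32495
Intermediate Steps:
z(I) = I**2
(11212 + 5943)/(36151 + z(129)) = (11212 + 5943)/(36151 + 129**2) = 17155/(36151 + 16641) = 17155/52792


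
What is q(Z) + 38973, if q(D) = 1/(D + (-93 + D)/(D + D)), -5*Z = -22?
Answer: 48599111/1247 ≈ 38973.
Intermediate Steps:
Z = 22/5 (Z = -1/5*(-22) = 22/5 ≈ 4.4000)
q(D) = 1/(D + (-93 + D)/(2*D)) (q(D) = 1/(D + (-93 + D)/((2*D))) = 1/(D + (-93 + D)*(1/(2*D))) = 1/(D + (-93 + D)/(2*D)))
q(Z) + 38973 = 2*(22/5)/(-93 + 22/5 + 2*(22/5)**2) + 38973 = 2*(22/5)/(-93 + 22/5 + 2*(484/25)) + 38973 = 2*(22/5)/(-93 + 22/5 + 968/25) + 38973 = 2*(22/5)/(-1247/25) + 38973 = 2*(22/5)*(-25/1247) + 38973 = -220/1247 + 38973 = 48599111/1247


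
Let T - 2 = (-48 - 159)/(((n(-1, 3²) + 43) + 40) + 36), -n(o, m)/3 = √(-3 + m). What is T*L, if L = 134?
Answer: 479854/14107 - 83214*√6/14107 ≈ 19.566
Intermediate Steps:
n(o, m) = -3*√(-3 + m)
T = 2 - 207/(119 - 3*√6) (T = 2 + (-48 - 159)/(((-3*√(-3 + 3²) + 43) + 40) + 36) = 2 - 207/(((-3*√(-3 + 9) + 43) + 40) + 36) = 2 - 207/(((-3*√6 + 43) + 40) + 36) = 2 - 207/(((43 - 3*√6) + 40) + 36) = 2 - 207/((83 - 3*√6) + 36) = 2 - 207/(119 - 3*√6) ≈ 0.14602)
T*L = (3581/14107 - 621*√6/14107)*134 = 479854/14107 - 83214*√6/14107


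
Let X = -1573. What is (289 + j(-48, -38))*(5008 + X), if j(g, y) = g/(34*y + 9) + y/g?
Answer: 10218457465/10264 ≈ 9.9556e+5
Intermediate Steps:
j(g, y) = g/(9 + 34*y) + y/g
(289 + j(-48, -38))*(5008 + X) = (289 + ((-48)² + 9*(-38) + 34*(-38)²)/((-48)*(9 + 34*(-38))))*(5008 - 1573) = (289 - (2304 - 342 + 34*1444)/(48*(9 - 1292)))*3435 = (289 - 1/48*(2304 - 342 + 49096)/(-1283))*3435 = (289 - 1/48*(-1/1283)*51058)*3435 = (289 + 25529/30792)*3435 = (8924417/30792)*3435 = 10218457465/10264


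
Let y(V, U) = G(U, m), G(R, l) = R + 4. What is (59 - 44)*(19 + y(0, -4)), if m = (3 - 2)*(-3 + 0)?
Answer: 285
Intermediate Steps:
m = -3 (m = 1*(-3) = -3)
G(R, l) = 4 + R
y(V, U) = 4 + U
(59 - 44)*(19 + y(0, -4)) = (59 - 44)*(19 + (4 - 4)) = 15*(19 + 0) = 15*19 = 285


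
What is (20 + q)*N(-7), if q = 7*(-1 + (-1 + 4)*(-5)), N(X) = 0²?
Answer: 0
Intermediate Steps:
N(X) = 0
q = -112 (q = 7*(-1 + 3*(-5)) = 7*(-1 - 15) = 7*(-16) = -112)
(20 + q)*N(-7) = (20 - 112)*0 = -92*0 = 0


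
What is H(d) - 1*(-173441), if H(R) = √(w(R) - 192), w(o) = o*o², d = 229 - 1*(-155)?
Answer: 173441 + 8*√884733 ≈ 1.8097e+5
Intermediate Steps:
d = 384 (d = 229 + 155 = 384)
w(o) = o³
H(R) = √(-192 + R³) (H(R) = √(R³ - 192) = √(-192 + R³))
H(d) - 1*(-173441) = √(-192 + 384³) - 1*(-173441) = √(-192 + 56623104) + 173441 = √56622912 + 173441 = 8*√884733 + 173441 = 173441 + 8*√884733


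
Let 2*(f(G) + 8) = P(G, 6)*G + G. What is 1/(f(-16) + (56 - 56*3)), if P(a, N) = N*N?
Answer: -1/416 ≈ -0.0024038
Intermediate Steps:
P(a, N) = N²
f(G) = -8 + 37*G/2 (f(G) = -8 + (6²*G + G)/2 = -8 + (36*G + G)/2 = -8 + (37*G)/2 = -8 + 37*G/2)
1/(f(-16) + (56 - 56*3)) = 1/((-8 + (37/2)*(-16)) + (56 - 56*3)) = 1/((-8 - 296) + (56 - 168)) = 1/(-304 - 112) = 1/(-416) = -1/416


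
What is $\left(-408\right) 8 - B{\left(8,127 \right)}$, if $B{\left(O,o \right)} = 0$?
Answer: $-3264$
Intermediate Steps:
$\left(-408\right) 8 - B{\left(8,127 \right)} = \left(-408\right) 8 - 0 = -3264 + 0 = -3264$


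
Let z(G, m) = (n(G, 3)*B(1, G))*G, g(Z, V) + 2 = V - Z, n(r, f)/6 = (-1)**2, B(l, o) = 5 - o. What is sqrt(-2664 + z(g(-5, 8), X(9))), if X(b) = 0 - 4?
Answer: 6*I*sqrt(85) ≈ 55.317*I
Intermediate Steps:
X(b) = -4
n(r, f) = 6 (n(r, f) = 6*(-1)**2 = 6*1 = 6)
g(Z, V) = -2 + V - Z (g(Z, V) = -2 + (V - Z) = -2 + V - Z)
z(G, m) = G*(30 - 6*G) (z(G, m) = (6*(5 - G))*G = (30 - 6*G)*G = G*(30 - 6*G))
sqrt(-2664 + z(g(-5, 8), X(9))) = sqrt(-2664 + 6*(-2 + 8 - 1*(-5))*(5 - (-2 + 8 - 1*(-5)))) = sqrt(-2664 + 6*(-2 + 8 + 5)*(5 - (-2 + 8 + 5))) = sqrt(-2664 + 6*11*(5 - 1*11)) = sqrt(-2664 + 6*11*(5 - 11)) = sqrt(-2664 + 6*11*(-6)) = sqrt(-2664 - 396) = sqrt(-3060) = 6*I*sqrt(85)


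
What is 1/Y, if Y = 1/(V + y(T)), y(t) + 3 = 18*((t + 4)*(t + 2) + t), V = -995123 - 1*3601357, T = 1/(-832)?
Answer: -1590848136375/346112 ≈ -4.5963e+6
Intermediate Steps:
T = -1/832 ≈ -0.0012019
V = -4596480 (V = -995123 - 3601357 = -4596480)
y(t) = -3 + 18*t + 18*(2 + t)*(4 + t) (y(t) = -3 + 18*((t + 4)*(t + 2) + t) = -3 + 18*((4 + t)*(2 + t) + t) = -3 + 18*((2 + t)*(4 + t) + t) = -3 + 18*(t + (2 + t)*(4 + t)) = -3 + (18*t + 18*(2 + t)*(4 + t)) = -3 + 18*t + 18*(2 + t)*(4 + t))
Y = -346112/1590848136375 (Y = 1/(-4596480 + (141 + 18*(-1/832)² + 126*(-1/832))) = 1/(-4596480 + (141 + 18*(1/692224) - 63/416)) = 1/(-4596480 + (141 + 9/346112 - 63/416)) = 1/(-4596480 + 48749385/346112) = 1/(-1590848136375/346112) = -346112/1590848136375 ≈ -2.1756e-7)
1/Y = 1/(-346112/1590848136375) = -1590848136375/346112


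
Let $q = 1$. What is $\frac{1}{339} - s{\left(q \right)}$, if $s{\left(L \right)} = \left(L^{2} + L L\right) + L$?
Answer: $- \frac{1016}{339} \approx -2.9971$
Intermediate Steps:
$s{\left(L \right)} = L + 2 L^{2}$ ($s{\left(L \right)} = \left(L^{2} + L^{2}\right) + L = 2 L^{2} + L = L + 2 L^{2}$)
$\frac{1}{339} - s{\left(q \right)} = \frac{1}{339} - 1 \left(1 + 2 \cdot 1\right) = \frac{1}{339} - 1 \left(1 + 2\right) = \frac{1}{339} - 1 \cdot 3 = \frac{1}{339} - 3 = - \frac{1016}{339}$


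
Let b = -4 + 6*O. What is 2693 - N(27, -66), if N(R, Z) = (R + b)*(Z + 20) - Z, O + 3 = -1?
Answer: 2581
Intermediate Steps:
O = -4 (O = -3 - 1 = -4)
b = -28 (b = -4 + 6*(-4) = -4 - 24 = -28)
N(R, Z) = -Z + (-28 + R)*(20 + Z) (N(R, Z) = (R - 28)*(Z + 20) - Z = (-28 + R)*(20 + Z) - Z = -Z + (-28 + R)*(20 + Z))
2693 - N(27, -66) = 2693 - (-560 - 29*(-66) + 20*27 + 27*(-66)) = 2693 - (-560 + 1914 + 540 - 1782) = 2693 - 1*112 = 2693 - 112 = 2581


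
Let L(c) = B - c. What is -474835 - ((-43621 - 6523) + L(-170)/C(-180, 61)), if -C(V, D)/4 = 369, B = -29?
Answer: -208947925/492 ≈ -4.2469e+5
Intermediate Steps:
C(V, D) = -1476 (C(V, D) = -4*369 = -1476)
L(c) = -29 - c
-474835 - ((-43621 - 6523) + L(-170)/C(-180, 61)) = -474835 - ((-43621 - 6523) + (-29 - 1*(-170))/(-1476)) = -474835 - (-50144 + (-29 + 170)*(-1/1476)) = -474835 - (-50144 + 141*(-1/1476)) = -474835 - (-50144 - 47/492) = -474835 - 1*(-24670895/492) = -474835 + 24670895/492 = -208947925/492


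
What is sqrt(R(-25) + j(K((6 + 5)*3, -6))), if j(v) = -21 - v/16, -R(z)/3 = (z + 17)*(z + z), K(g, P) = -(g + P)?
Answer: I*sqrt(19509)/4 ≈ 34.919*I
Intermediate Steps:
K(g, P) = -P - g (K(g, P) = -(P + g) = -P - g)
R(z) = -6*z*(17 + z) (R(z) = -3*(z + 17)*(z + z) = -3*(17 + z)*2*z = -6*z*(17 + z))
j(v) = -21 - v/16
sqrt(R(-25) + j(K((6 + 5)*3, -6))) = sqrt(-6*(-25)*(17 - 25) + (-21 - (-1*(-6) - (6 + 5)*3)/16)) = sqrt(-6*(-25)*(-8) + (-21 - (6 - 11*3)/16)) = sqrt(-1200 + (-21 - (6 - 1*33)/16)) = sqrt(-1200 + (-21 - (6 - 33)/16)) = sqrt(-1200 + (-21 - 1/16*(-27))) = sqrt(-1200 + (-21 + 27/16)) = sqrt(-1200 - 309/16) = sqrt(-19509/16) = I*sqrt(19509)/4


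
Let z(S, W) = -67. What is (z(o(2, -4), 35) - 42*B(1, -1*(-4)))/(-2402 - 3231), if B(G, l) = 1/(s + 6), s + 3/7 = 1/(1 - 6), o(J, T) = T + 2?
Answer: 7033/529502 ≈ 0.013282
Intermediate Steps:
o(J, T) = 2 + T
s = -22/35 (s = -3/7 + 1/(1 - 6) = -3/7 + 1/(-5) = -3/7 - 1/5 = -22/35 ≈ -0.62857)
B(G, l) = 35/188 (B(G, l) = 1/(-22/35 + 6) = 1/(188/35) = 35/188)
(z(o(2, -4), 35) - 42*B(1, -1*(-4)))/(-2402 - 3231) = (-67 - 42*35/188)/(-2402 - 3231) = (-67 - 735/94)/(-5633) = -7033/94*(-1/5633) = 7033/529502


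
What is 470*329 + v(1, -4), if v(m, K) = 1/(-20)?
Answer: 3092599/20 ≈ 1.5463e+5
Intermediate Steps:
v(m, K) = -1/20
470*329 + v(1, -4) = 470*329 - 1/20 = 154630 - 1/20 = 3092599/20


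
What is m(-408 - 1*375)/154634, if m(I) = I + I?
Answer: -783/77317 ≈ -0.010127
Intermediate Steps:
m(I) = 2*I
m(-408 - 1*375)/154634 = (2*(-408 - 1*375))/154634 = (2*(-408 - 375))*(1/154634) = (2*(-783))*(1/154634) = -1566*1/154634 = -783/77317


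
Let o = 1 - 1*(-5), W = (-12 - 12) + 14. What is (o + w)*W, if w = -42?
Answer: 360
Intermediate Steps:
W = -10 (W = -24 + 14 = -10)
o = 6 (o = 1 + 5 = 6)
(o + w)*W = (6 - 42)*(-10) = -36*(-10) = 360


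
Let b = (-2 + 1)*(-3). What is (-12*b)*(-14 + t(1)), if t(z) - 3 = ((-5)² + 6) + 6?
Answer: -936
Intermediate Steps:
t(z) = 40 (t(z) = 3 + (((-5)² + 6) + 6) = 3 + ((25 + 6) + 6) = 3 + (31 + 6) = 3 + 37 = 40)
b = 3 (b = -1*(-3) = 3)
(-12*b)*(-14 + t(1)) = (-12*3)*(-14 + 40) = -36*26 = -936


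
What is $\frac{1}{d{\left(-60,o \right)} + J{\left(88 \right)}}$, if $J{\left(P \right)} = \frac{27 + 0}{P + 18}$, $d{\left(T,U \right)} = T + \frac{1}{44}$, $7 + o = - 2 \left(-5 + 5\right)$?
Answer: $- \frac{2332}{139273} \approx -0.016744$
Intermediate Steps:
$o = -7$ ($o = -7 - 2 \left(-5 + 5\right) = -7 - 0 = -7 + 0 = -7$)
$d{\left(T,U \right)} = \frac{1}{44} + T$ ($d{\left(T,U \right)} = T + \frac{1}{44} = \frac{1}{44} + T$)
$J{\left(P \right)} = \frac{27}{18 + P}$
$\frac{1}{d{\left(-60,o \right)} + J{\left(88 \right)}} = \frac{1}{\left(\frac{1}{44} - 60\right) + \frac{27}{18 + 88}} = \frac{1}{- \frac{2639}{44} + \frac{27}{106}} = \frac{1}{- \frac{139273}{2332}} = - \frac{2332}{139273}$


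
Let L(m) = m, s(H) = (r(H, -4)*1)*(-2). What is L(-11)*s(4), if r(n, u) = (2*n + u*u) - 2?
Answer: 484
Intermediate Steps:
r(n, u) = -2 + u² + 2*n (r(n, u) = (2*n + u²) - 2 = (u² + 2*n) - 2 = -2 + u² + 2*n)
s(H) = -28 - 4*H (s(H) = ((-2 + (-4)² + 2*H)*1)*(-2) = ((-2 + 16 + 2*H)*1)*(-2) = ((14 + 2*H)*1)*(-2) = (14 + 2*H)*(-2) = -28 - 4*H)
L(-11)*s(4) = -11*(-28 - 4*4) = -11*(-28 - 16) = -11*(-44) = 484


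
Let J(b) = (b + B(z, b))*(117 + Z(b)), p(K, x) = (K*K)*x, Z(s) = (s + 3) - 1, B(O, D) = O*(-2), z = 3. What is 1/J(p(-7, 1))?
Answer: 1/7224 ≈ 0.00013843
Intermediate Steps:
B(O, D) = -2*O
Z(s) = 2 + s (Z(s) = (3 + s) - 1 = 2 + s)
p(K, x) = x*K² (p(K, x) = K²*x = x*K²)
J(b) = (-6 + b)*(119 + b) (J(b) = (b - 2*3)*(117 + (2 + b)) = (b - 6)*(119 + b) = (-6 + b)*(119 + b))
1/J(p(-7, 1)) = 1/(-714 + (1*(-7)²)² + 113*(1*(-7)²)) = 1/(-714 + (1*49)² + 113*(1*49)) = 1/(-714 + 49² + 113*49) = 1/(-714 + 2401 + 5537) = 1/7224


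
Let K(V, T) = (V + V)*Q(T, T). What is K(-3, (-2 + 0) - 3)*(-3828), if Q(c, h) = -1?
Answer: -22968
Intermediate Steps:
K(V, T) = -2*V (K(V, T) = (V + V)*(-1) = (2*V)*(-1) = -2*V)
K(-3, (-2 + 0) - 3)*(-3828) = -2*(-3)*(-3828) = 6*(-3828) = -22968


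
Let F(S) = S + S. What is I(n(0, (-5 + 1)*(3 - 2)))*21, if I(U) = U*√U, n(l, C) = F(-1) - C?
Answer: 42*√2 ≈ 59.397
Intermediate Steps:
F(S) = 2*S
n(l, C) = -2 - C (n(l, C) = 2*(-1) - C = -2 - C)
I(U) = U^(3/2)
I(n(0, (-5 + 1)*(3 - 2)))*21 = (-2 - (-5 + 1)*(3 - 2))^(3/2)*21 = (-2 - (-4))^(3/2)*21 = (-2 - 1*(-4))^(3/2)*21 = (-2 + 4)^(3/2)*21 = 2^(3/2)*21 = (2*√2)*21 = 42*√2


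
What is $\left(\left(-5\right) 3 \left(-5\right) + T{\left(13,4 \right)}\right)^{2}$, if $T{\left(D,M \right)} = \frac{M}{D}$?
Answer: $\frac{958441}{169} \approx 5671.3$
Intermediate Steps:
$\left(\left(-5\right) 3 \left(-5\right) + T{\left(13,4 \right)}\right)^{2} = \left(\left(-5\right) 3 \left(-5\right) + \frac{4}{13}\right)^{2} = \left(\left(-15\right) \left(-5\right) + 4 \cdot \frac{1}{13}\right)^{2} = \left(75 + \frac{4}{13}\right)^{2} = \left(\frac{979}{13}\right)^{2} = \frac{958441}{169}$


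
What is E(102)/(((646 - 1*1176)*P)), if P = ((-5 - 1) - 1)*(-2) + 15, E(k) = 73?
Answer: -73/15370 ≈ -0.0047495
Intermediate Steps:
P = 29 (P = (-6 - 1)*(-2) + 15 = -7*(-2) + 15 = 14 + 15 = 29)
E(102)/(((646 - 1*1176)*P)) = 73/(((646 - 1*1176)*29)) = 73/(((646 - 1176)*29)) = 73/((-530*29)) = 73/(-15370) = 73*(-1/15370) = -73/15370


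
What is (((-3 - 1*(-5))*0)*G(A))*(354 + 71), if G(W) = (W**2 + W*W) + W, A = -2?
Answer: 0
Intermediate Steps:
G(W) = W + 2*W**2 (G(W) = (W**2 + W**2) + W = 2*W**2 + W = W + 2*W**2)
(((-3 - 1*(-5))*0)*G(A))*(354 + 71) = (((-3 - 1*(-5))*0)*(-2*(1 + 2*(-2))))*(354 + 71) = (((-3 + 5)*0)*(-2*(1 - 4)))*425 = ((2*0)*(-2*(-3)))*425 = (0*6)*425 = 0*425 = 0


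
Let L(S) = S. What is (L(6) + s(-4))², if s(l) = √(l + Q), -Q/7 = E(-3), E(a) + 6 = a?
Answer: (6 + √59)² ≈ 187.17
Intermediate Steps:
E(a) = -6 + a
Q = 63 (Q = -7*(-6 - 3) = -7*(-9) = 63)
s(l) = √(63 + l) (s(l) = √(l + 63) = √(63 + l))
(L(6) + s(-4))² = (6 + √(63 - 4))² = (6 + √59)²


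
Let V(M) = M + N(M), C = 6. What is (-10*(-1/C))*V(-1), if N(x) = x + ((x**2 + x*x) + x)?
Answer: -5/3 ≈ -1.6667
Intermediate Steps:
N(x) = 2*x + 2*x**2 (N(x) = x + ((x**2 + x**2) + x) = x + (2*x**2 + x) = x + (x + 2*x**2) = 2*x + 2*x**2)
V(M) = M + 2*M*(1 + M)
(-10*(-1/C))*V(-1) = (-10/(6/(-1)))*(-(3 + 2*(-1))) = (-10/(6*(-1)))*(-(3 - 2)) = (-10/(-6))*(-1*1) = -10*(-1/6)*(-1) = (5/3)*(-1) = -5/3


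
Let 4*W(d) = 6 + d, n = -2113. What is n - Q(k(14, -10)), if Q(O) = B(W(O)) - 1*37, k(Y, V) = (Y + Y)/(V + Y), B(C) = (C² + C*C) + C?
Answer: -16803/8 ≈ -2100.4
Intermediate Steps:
W(d) = 3/2 + d/4 (W(d) = (6 + d)/4 = 3/2 + d/4)
B(C) = C + 2*C² (B(C) = (C² + C²) + C = 2*C² + C = C + 2*C²)
k(Y, V) = 2*Y/(V + Y) (k(Y, V) = (2*Y)/(V + Y) = 2*Y/(V + Y))
Q(O) = -37 + (4 + O/2)*(3/2 + O/4) (Q(O) = (3/2 + O/4)*(1 + 2*(3/2 + O/4)) - 1*37 = (3/2 + O/4)*(1 + (3 + O/2)) - 37 = (3/2 + O/4)*(4 + O/2) - 37 = (4 + O/2)*(3/2 + O/4) - 37 = -37 + (4 + O/2)*(3/2 + O/4))
n - Q(k(14, -10)) = -2113 - (-37 + (6 + 2*14/(-10 + 14))*(8 + 2*14/(-10 + 14))/8) = -2113 - (-37 + (6 + 2*14/4)*(8 + 2*14/4)/8) = -2113 - (-37 + (6 + 2*14*(¼))*(8 + 2*14*(¼))/8) = -2113 - (-37 + (6 + 7)*(8 + 7)/8) = -2113 - (-37 + (⅛)*13*15) = -2113 - (-37 + 195/8) = -2113 - 1*(-101/8) = -2113 + 101/8 = -16803/8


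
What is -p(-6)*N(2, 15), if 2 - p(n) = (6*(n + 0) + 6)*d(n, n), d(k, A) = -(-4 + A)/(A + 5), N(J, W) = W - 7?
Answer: 2384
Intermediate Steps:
N(J, W) = -7 + W
d(k, A) = -(-4 + A)/(5 + A)
p(n) = 2 - (4 - n)*(6 + 6*n)/(5 + n) (p(n) = 2 - (6*(n + 0) + 6)*(4 - n)/(5 + n) = 2 - (6*n + 6)*(4 - n)/(5 + n) = 2 - (6 + 6*n)*(4 - n)/(5 + n) = 2 - (4 - n)*(6 + 6*n)/(5 + n))
-p(-6)*N(2, 15) = -2*(-7 - 8*(-6) + 3*(-6)**2)/(5 - 6)*(-7 + 15) = -2*(-7 + 48 + 3*36)/(-1)*8 = -2*(-1)*(-7 + 48 + 108)*8 = -2*(-1)*149*8 = -(-298)*8 = -1*(-2384) = 2384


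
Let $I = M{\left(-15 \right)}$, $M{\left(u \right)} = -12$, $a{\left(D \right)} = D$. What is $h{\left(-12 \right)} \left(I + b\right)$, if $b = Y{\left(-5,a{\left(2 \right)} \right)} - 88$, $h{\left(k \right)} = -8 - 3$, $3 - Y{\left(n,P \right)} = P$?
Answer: $1089$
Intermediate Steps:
$Y{\left(n,P \right)} = 3 - P$
$h{\left(k \right)} = -11$ ($h{\left(k \right)} = -8 - 3 = -11$)
$b = -87$ ($b = \left(3 - 2\right) - 88 = 1 - 88 = -87$)
$I = -12$
$h{\left(-12 \right)} \left(I + b\right) = - 11 \left(-12 - 87\right) = \left(-11\right) \left(-99\right) = 1089$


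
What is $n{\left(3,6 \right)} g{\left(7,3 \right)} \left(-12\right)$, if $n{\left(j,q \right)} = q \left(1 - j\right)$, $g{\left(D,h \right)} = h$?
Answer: $432$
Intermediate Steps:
$n{\left(3,6 \right)} g{\left(7,3 \right)} \left(-12\right) = 6 \left(1 - 3\right) 3 \left(-12\right) = 6 \left(-2\right) 3 \left(-12\right) = \left(-12\right) 3 \left(-12\right) = \left(-36\right) \left(-12\right) = 432$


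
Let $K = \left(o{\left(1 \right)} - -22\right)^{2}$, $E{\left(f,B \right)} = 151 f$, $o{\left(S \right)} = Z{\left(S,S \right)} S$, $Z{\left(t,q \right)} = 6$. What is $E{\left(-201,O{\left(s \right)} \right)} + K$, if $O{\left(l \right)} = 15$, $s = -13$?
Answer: $-29567$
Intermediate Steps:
$o{\left(S \right)} = 6 S$
$K = 784$ ($K = \left(6 \cdot 1 - -22\right)^{2} = \left(6 + 22\right)^{2} = 28^{2} = 784$)
$E{\left(-201,O{\left(s \right)} \right)} + K = 151 \left(-201\right) + 784 = -30351 + 784 = -29567$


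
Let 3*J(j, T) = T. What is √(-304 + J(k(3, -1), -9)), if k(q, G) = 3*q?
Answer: I*√307 ≈ 17.521*I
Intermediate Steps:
J(j, T) = T/3
√(-304 + J(k(3, -1), -9)) = √(-304 + (⅓)*(-9)) = √(-304 - 3) = √(-307) = I*√307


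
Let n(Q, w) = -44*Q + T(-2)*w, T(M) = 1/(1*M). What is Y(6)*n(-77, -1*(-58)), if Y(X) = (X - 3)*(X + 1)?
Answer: 70539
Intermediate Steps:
T(M) = 1/M
n(Q, w) = -44*Q - w/2 (n(Q, w) = -44*Q + w/(-2) = -44*Q - w/2)
Y(X) = (1 + X)*(-3 + X) (Y(X) = (-3 + X)*(1 + X) = (1 + X)*(-3 + X))
Y(6)*n(-77, -1*(-58)) = (-3 + 6**2 - 2*6)*(-44*(-77) - (-1)*(-58)/2) = (-3 + 36 - 12)*(3388 - 1/2*58) = 21*(3388 - 29) = 21*3359 = 70539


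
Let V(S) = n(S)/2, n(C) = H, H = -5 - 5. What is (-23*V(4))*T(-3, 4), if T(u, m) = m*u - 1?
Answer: -1495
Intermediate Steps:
H = -10
n(C) = -10
V(S) = -5 (V(S) = -10/2 = -10*½ = -5)
T(u, m) = -1 + m*u
(-23*V(4))*T(-3, 4) = (-23*(-5))*(-1 + 4*(-3)) = 115*(-1 - 12) = 115*(-13) = -1495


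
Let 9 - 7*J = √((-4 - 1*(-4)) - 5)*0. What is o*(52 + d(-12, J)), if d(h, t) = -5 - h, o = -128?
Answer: -7552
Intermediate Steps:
J = 9/7 (J = 9/7 - √((-4 - 1*(-4)) - 5)*0/7 = 9/7 - √((-4 + 4) - 5)*0/7 = 9/7 - √(0 - 5)*0/7 = 9/7 - √(-5)*0/7 = 9/7 - I*√5*0/7 = 9/7 - ⅐*0 = 9/7 + 0 = 9/7 ≈ 1.2857)
o*(52 + d(-12, J)) = -128*(52 + (-5 - 1*(-12))) = -128*(52 + (-5 + 12)) = -128*(52 + 7) = -128*59 = -7552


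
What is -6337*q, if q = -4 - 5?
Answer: 57033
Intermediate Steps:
q = -9
-6337*q = -6337*(-9) = 57033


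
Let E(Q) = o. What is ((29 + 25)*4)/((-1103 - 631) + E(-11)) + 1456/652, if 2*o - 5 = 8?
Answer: 1187204/563165 ≈ 2.1081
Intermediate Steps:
o = 13/2 (o = 5/2 + (½)*8 = 5/2 + 4 = 13/2 ≈ 6.5000)
E(Q) = 13/2
((29 + 25)*4)/((-1103 - 631) + E(-11)) + 1456/652 = ((29 + 25)*4)/((-1103 - 631) + 13/2) + 1456/652 = (54*4)/(-1734 + 13/2) + 1456*(1/652) = 216/(-3455/2) + 364/163 = 216*(-2/3455) + 364/163 = -432/3455 + 364/163 = 1187204/563165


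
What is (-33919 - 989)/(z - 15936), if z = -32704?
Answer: 8727/12160 ≈ 0.71768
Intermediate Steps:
(-33919 - 989)/(z - 15936) = (-33919 - 989)/(-32704 - 15936) = -34908/(-48640) = -34908*(-1/48640) = 8727/12160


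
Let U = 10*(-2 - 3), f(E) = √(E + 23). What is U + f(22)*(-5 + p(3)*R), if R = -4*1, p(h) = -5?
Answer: -50 + 45*√5 ≈ 50.623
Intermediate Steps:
f(E) = √(23 + E)
R = -4
U = -50 (U = 10*(-5) = -50)
U + f(22)*(-5 + p(3)*R) = -50 + √(23 + 22)*(-5 - 5*(-4)) = -50 + √45*(-5 + 20) = -50 + (3*√5)*15 = -50 + 45*√5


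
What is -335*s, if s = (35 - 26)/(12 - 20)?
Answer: 3015/8 ≈ 376.88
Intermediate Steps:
s = -9/8 (s = 9/(-8) = 9*(-⅛) = -9/8 ≈ -1.1250)
-335*s = -335*(-9/8) = 3015/8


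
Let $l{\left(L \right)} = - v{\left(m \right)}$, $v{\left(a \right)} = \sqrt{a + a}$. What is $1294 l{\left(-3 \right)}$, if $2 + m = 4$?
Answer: $-2588$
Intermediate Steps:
$m = 2$ ($m = -2 + 4 = 2$)
$v{\left(a \right)} = \sqrt{2} \sqrt{a}$ ($v{\left(a \right)} = \sqrt{2 a} = \sqrt{2} \sqrt{a}$)
$l{\left(L \right)} = -2$ ($l{\left(L \right)} = - \sqrt{2} \sqrt{2} = \left(-1\right) 2 = -2$)
$1294 l{\left(-3 \right)} = 1294 \left(-2\right) = -2588$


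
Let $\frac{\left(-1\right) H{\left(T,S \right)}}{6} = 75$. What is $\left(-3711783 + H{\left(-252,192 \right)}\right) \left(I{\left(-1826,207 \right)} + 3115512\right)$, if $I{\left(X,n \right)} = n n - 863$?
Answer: $-11721368273034$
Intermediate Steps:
$I{\left(X,n \right)} = -863 + n^{2}$ ($I{\left(X,n \right)} = n^{2} - 863 = -863 + n^{2}$)
$H{\left(T,S \right)} = -450$ ($H{\left(T,S \right)} = \left(-6\right) 75 = -450$)
$\left(-3711783 + H{\left(-252,192 \right)}\right) \left(I{\left(-1826,207 \right)} + 3115512\right) = \left(-3711783 - 450\right) \left(\left(-863 + 207^{2}\right) + 3115512\right) = - 3712233 \left(\left(-863 + 42849\right) + 3115512\right) = - 3712233 \left(41986 + 3115512\right) = \left(-3712233\right) 3157498 = -11721368273034$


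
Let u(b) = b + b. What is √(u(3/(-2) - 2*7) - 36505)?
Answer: 2*I*√9134 ≈ 191.14*I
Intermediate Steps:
u(b) = 2*b
√(u(3/(-2) - 2*7) - 36505) = √(2*(3/(-2) - 2*7) - 36505) = √(2*(3*(-½) - 14) - 36505) = √(2*(-3/2 - 14) - 36505) = √(2*(-31/2) - 36505) = √(-31 - 36505) = √(-36536) = 2*I*√9134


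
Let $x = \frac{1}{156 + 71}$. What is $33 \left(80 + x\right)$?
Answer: $\frac{599313}{227} \approx 2640.1$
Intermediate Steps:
$x = \frac{1}{227} \approx 0.0044053$
$33 \left(80 + x\right) = 33 \left(80 + \frac{1}{227}\right) = 33 \cdot \frac{18161}{227} = \frac{599313}{227}$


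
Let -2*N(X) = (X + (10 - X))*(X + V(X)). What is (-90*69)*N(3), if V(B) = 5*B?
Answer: 558900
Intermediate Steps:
N(X) = -30*X (N(X) = -(X + (10 - X))*(X + 5*X)/2 = -5*6*X = -30*X)
(-90*69)*N(3) = (-90*69)*(-30*3) = -6210*(-90) = 558900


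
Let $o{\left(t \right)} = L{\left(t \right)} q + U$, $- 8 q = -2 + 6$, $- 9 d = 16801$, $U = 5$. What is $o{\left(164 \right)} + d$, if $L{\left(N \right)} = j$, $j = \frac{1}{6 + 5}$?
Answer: $- \frac{368641}{198} \approx -1861.8$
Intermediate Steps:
$j = \frac{1}{11} \approx 0.090909$
$d = - \frac{16801}{9}$ ($d = \left(- \frac{1}{9}\right) 16801 = - \frac{16801}{9} \approx -1866.8$)
$L{\left(N \right)} = \frac{1}{11}$
$q = - \frac{1}{2}$ ($q = - \frac{-2 + 6}{8} = \left(- \frac{1}{8}\right) 4 = - \frac{1}{2} \approx -0.5$)
$o{\left(t \right)} = \frac{109}{22}$ ($o{\left(t \right)} = \frac{1}{11} \left(- \frac{1}{2}\right) + 5 = - \frac{1}{22} + 5 = \frac{109}{22}$)
$o{\left(164 \right)} + d = \frac{109}{22} - \frac{16801}{9} = - \frac{368641}{198}$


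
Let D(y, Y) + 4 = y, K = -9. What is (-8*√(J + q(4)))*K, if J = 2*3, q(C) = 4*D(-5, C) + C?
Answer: 72*I*√26 ≈ 367.13*I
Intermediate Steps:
D(y, Y) = -4 + y
q(C) = -36 + C (q(C) = 4*(-4 - 5) + C = 4*(-9) + C = -36 + C)
J = 6
(-8*√(J + q(4)))*K = -8*√(6 + (-36 + 4))*(-9) = -8*√(6 - 32)*(-9) = -8*I*√26*(-9) = 72*I*√26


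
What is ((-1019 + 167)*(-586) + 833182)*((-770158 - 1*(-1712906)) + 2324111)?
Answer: 4352939341986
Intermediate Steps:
((-1019 + 167)*(-586) + 833182)*((-770158 - 1*(-1712906)) + 2324111) = (-852*(-586) + 833182)*((-770158 + 1712906) + 2324111) = (499272 + 833182)*(942748 + 2324111) = 1332454*3266859 = 4352939341986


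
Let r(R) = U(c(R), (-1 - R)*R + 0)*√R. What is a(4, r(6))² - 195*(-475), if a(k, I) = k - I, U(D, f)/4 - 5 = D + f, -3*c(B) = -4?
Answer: 644291/3 + 3424*√6/3 ≈ 2.1756e+5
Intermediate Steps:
c(B) = 4/3 (c(B) = -⅓*(-4) = 4/3)
U(D, f) = 20 + 4*D + 4*f (U(D, f) = 20 + 4*(D + f) = 20 + (4*D + 4*f) = 20 + 4*D + 4*f)
r(R) = √R*(76/3 + 4*R*(-1 - R)) (r(R) = (20 + 4*(4/3) + 4*((-1 - R)*R + 0))*√R = (20 + 16/3 + 4*(R*(-1 - R) + 0))*√R = (20 + 16/3 + 4*(R*(-1 - R)))*√R = (20 + 16/3 + 4*R*(-1 - R))*√R = (76/3 + 4*R*(-1 - R))*√R = √R*(76/3 + 4*R*(-1 - R)))
a(4, r(6))² - 195*(-475) = (4 - √6*(76/3 - 4*6*(1 + 6)))² - 195*(-475) = (4 - √6*(76/3 - 4*6*7))² + 92625 = (4 - √6*(76/3 - 168))² + 92625 = (4 - √6*(-428)/3)² + 92625 = (4 - (-428)*√6/3)² + 92625 = (4 + 428*√6/3)² + 92625 = 92625 + (4 + 428*√6/3)²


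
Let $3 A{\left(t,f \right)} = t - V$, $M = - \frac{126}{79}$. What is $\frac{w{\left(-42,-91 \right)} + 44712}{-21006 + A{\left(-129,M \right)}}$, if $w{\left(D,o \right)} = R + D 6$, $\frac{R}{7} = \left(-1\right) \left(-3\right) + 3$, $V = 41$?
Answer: $- \frac{66753}{31594} \approx -2.1128$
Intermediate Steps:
$M = - \frac{126}{79}$ ($M = \left(-126\right) \frac{1}{79} = - \frac{126}{79} \approx -1.5949$)
$A{\left(t,f \right)} = - \frac{41}{3} + \frac{t}{3}$ ($A{\left(t,f \right)} = \frac{t - 41}{3} = \frac{-41 + t}{3} = - \frac{41}{3} + \frac{t}{3}$)
$R = 42$ ($R = 7 \left(\left(-1\right) \left(-3\right) + 3\right) = 7 \left(3 + 3\right) = 7 \cdot 6 = 42$)
$w{\left(D,o \right)} = 42 + 6 D$ ($w{\left(D,o \right)} = 42 + D 6 = 42 + 6 D$)
$\frac{w{\left(-42,-91 \right)} + 44712}{-21006 + A{\left(-129,M \right)}} = \frac{\left(42 + 6 \left(-42\right)\right) + 44712}{-21006 + \left(- \frac{41}{3} + \frac{1}{3} \left(-129\right)\right)} = \frac{\left(42 - 252\right) + 44712}{-21006 - \frac{170}{3}} = \frac{-210 + 44712}{-21006 - \frac{170}{3}} = \frac{44502}{- \frac{63188}{3}} = 44502 \left(- \frac{3}{63188}\right) = - \frac{66753}{31594}$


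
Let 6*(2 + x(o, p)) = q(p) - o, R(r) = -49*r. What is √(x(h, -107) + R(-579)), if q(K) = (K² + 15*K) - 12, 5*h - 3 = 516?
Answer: √26991330/30 ≈ 173.18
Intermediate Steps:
h = 519/5 (h = ⅗ + (⅕)*516 = ⅗ + 516/5 = 519/5 ≈ 103.80)
q(K) = -12 + K² + 15*K
x(o, p) = -4 - o/6 + p²/6 + 5*p/2 (x(o, p) = -2 + ((-12 + p² + 15*p) - o)/6 = -2 + (-12 + p² - o + 15*p)/6 = -2 + (-2 - o/6 + p²/6 + 5*p/2) = -4 - o/6 + p²/6 + 5*p/2)
√(x(h, -107) + R(-579)) = √((-4 - ⅙*519/5 + (⅙)*(-107)² + (5/2)*(-107)) - 49*(-579)) = √((-4 - 173/10 + (⅙)*11449 - 535/2) + 28371) = √((-4 - 173/10 + 11449/6 - 535/2) + 28371) = √(48581/30 + 28371) = √(899711/30) = √26991330/30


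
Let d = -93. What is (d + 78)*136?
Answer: -2040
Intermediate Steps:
(d + 78)*136 = (-93 + 78)*136 = -15*136 = -2040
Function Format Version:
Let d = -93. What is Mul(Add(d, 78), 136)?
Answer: -2040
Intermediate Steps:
Mul(Add(d, 78), 136) = Mul(Add(-93, 78), 136) = Mul(-15, 136) = -2040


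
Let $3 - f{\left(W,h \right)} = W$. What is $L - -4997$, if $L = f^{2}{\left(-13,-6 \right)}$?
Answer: $5253$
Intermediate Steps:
$f{\left(W,h \right)} = 3 - W$
$L = 256$ ($L = \left(3 - -13\right)^{2} = \left(3 + 13\right)^{2} = 16^{2} = 256$)
$L - -4997 = 256 - -4997 = 256 + 4997 = 5253$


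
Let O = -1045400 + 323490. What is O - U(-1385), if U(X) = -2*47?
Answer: -721816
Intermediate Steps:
U(X) = -94
O = -721910
O - U(-1385) = -721910 - 1*(-94) = -721910 + 94 = -721816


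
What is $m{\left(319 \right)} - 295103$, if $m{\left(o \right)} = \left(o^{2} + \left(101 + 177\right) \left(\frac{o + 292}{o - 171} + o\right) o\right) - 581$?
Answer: $\frac{2106169341}{74} \approx 2.8462 \cdot 10^{7}$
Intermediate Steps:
$m{\left(o \right)} = -581 + o^{2} + o \left(278 o + \frac{278 \left(292 + o\right)}{-171 + o}\right)$ ($m{\left(o \right)} = \left(o^{2} + 278 \left(\frac{292 + o}{-171 + o} + o\right) o\right) - 581 = \left(o^{2} + 278 \left(o + \frac{292 + o}{-171 + o}\right) o\right) - 581 = \left(o^{2} + \left(278 o + \frac{278 \left(292 + o\right)}{-171 + o}\right) o\right) - 581 = \left(o^{2} + o \left(278 o + \frac{278 \left(292 + o\right)}{-171 + o}\right)\right) - 581 = -581 + o^{2} + o \left(278 o + \frac{278 \left(292 + o\right)}{-171 + o}\right)$)
$m{\left(319 \right)} - 295103 = \frac{99351 - 47431 \cdot 319^{2} + 279 \cdot 319^{3} + 80595 \cdot 319}{-171 + 319} - 295103 = \frac{99351 - 4826625991 + 279 \cdot 32461759 + 25709805}{148} - 295103 = \frac{99351 - 4826625991 + 9056830761 + 25709805}{148} - 295103 = \frac{1}{148} \cdot 4256013926 - 295103 = \frac{2128006963}{74} - 295103 = \frac{2106169341}{74}$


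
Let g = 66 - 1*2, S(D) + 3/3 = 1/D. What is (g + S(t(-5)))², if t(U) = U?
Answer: 98596/25 ≈ 3943.8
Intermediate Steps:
S(D) = -1 + 1/D
g = 64 (g = 66 - 2 = 64)
(g + S(t(-5)))² = (64 + (1 - 1*(-5))/(-5))² = (64 - (1 + 5)/5)² = (64 - ⅕*6)² = (64 - 6/5)² = (314/5)² = 98596/25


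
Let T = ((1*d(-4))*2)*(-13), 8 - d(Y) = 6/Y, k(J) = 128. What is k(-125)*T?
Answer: -31616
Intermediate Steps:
d(Y) = 8 - 6/Y
T = -247 (T = ((1*(8 - 6/(-4)))*2)*(-13) = ((1*(8 - 6*(-1/4)))*2)*(-13) = ((1*(8 + 3/2))*2)*(-13) = ((1*(19/2))*2)*(-13) = ((19/2)*2)*(-13) = 19*(-13) = -247)
k(-125)*T = 128*(-247) = -31616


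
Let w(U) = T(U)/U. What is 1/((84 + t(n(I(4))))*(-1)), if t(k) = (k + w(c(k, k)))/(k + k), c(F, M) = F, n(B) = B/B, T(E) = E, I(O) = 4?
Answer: -1/85 ≈ -0.011765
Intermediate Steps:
n(B) = 1
w(U) = 1 (w(U) = U/U = 1)
t(k) = (1 + k)/(2*k) (t(k) = (k + 1)/(k + k) = (1 + k)/((2*k)) = (1 + k)*(1/(2*k)) = (1 + k)/(2*k))
1/((84 + t(n(I(4))))*(-1)) = 1/((84 + (1/2)*(1 + 1)/1)*(-1)) = 1/((84 + (1/2)*1*2)*(-1)) = 1/((84 + 1)*(-1)) = 1/(85*(-1)) = 1/(-85) = -1/85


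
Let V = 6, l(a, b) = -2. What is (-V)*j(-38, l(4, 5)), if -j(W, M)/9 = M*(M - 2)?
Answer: 432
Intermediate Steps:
j(W, M) = -9*M*(-2 + M) (j(W, M) = -9*M*(M - 2) = -9*M*(-2 + M))
(-V)*j(-38, l(4, 5)) = (-1*6)*(9*(-2)*(2 - 1*(-2))) = -54*(-2)*(2 + 2) = -54*(-2)*4 = -6*(-72) = 432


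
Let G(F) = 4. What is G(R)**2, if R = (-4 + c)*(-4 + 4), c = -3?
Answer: 16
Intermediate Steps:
R = 0 (R = (-4 - 3)*(-4 + 4) = -7*0 = 0)
G(R)**2 = 4**2 = 16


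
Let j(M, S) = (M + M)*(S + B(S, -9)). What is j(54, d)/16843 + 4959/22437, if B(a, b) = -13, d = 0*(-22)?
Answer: 5780321/41989599 ≈ 0.13766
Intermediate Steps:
d = 0
j(M, S) = 2*M*(-13 + S) (j(M, S) = (M + M)*(S - 13) = (2*M)*(-13 + S) = 2*M*(-13 + S))
j(54, d)/16843 + 4959/22437 = (2*54*(-13 + 0))/16843 + 4959/22437 = (2*54*(-13))*(1/16843) + 4959*(1/22437) = -1404*1/16843 + 551/2493 = -1404/16843 + 551/2493 = 5780321/41989599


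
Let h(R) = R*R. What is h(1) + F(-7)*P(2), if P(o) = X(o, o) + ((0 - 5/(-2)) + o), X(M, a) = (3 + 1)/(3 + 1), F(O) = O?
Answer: -75/2 ≈ -37.500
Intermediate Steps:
h(R) = R²
X(M, a) = 1 (X(M, a) = 4/4 = 4*(¼) = 1)
P(o) = 7/2 + o (P(o) = 1 + ((0 - 5/(-2)) + o) = 1 + ((0 - 5*(-½)) + o) = 1 + ((0 + 5/2) + o) = 1 + (5/2 + o) = 7/2 + o)
h(1) + F(-7)*P(2) = 1² - 7*(7/2 + 2) = 1 - 7*11/2 = 1 - 77/2 = -75/2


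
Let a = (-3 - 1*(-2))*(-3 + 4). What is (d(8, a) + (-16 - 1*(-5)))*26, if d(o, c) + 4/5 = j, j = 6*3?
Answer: 806/5 ≈ 161.20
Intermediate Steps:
j = 18
a = -1 (a = (-3 + 2)*1 = -1*1 = -1)
d(o, c) = 86/5 (d(o, c) = -⅘ + 18 = 86/5)
(d(8, a) + (-16 - 1*(-5)))*26 = (86/5 + (-16 - 1*(-5)))*26 = (86/5 + (-16 + 5))*26 = (86/5 - 11)*26 = (31/5)*26 = 806/5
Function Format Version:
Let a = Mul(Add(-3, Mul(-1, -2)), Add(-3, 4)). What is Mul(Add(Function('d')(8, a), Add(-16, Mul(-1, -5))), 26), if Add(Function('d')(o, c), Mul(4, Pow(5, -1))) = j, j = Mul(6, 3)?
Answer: Rational(806, 5) ≈ 161.20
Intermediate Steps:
j = 18
a = -1 (a = Mul(Add(-3, 2), 1) = Mul(-1, 1) = -1)
Function('d')(o, c) = Rational(86, 5) (Function('d')(o, c) = Add(Rational(-4, 5), 18) = Rational(86, 5))
Mul(Add(Function('d')(8, a), Add(-16, Mul(-1, -5))), 26) = Mul(Add(Rational(86, 5), Add(-16, Mul(-1, -5))), 26) = Mul(Add(Rational(86, 5), Add(-16, 5)), 26) = Mul(Add(Rational(86, 5), -11), 26) = Mul(Rational(31, 5), 26) = Rational(806, 5)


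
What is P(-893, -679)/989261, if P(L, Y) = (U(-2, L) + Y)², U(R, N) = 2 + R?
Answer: 9409/20189 ≈ 0.46605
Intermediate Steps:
P(L, Y) = Y² (P(L, Y) = ((2 - 2) + Y)² = (0 + Y)² = Y²)
P(-893, -679)/989261 = (-679)²/989261 = 461041*(1/989261) = 9409/20189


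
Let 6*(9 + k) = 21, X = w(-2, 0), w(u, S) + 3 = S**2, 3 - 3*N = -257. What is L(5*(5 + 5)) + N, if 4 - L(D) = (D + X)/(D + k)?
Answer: 23926/267 ≈ 89.610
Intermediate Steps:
N = 260/3 (N = 1 - 1/3*(-257) = 1 + 257/3 = 260/3 ≈ 86.667)
w(u, S) = -3 + S**2
X = -3 (X = -3 + 0**2 = -3 + 0 = -3)
k = -11/2 (k = -9 + (1/6)*21 = -9 + 7/2 = -11/2 ≈ -5.5000)
L(D) = 4 - (-3 + D)/(-11/2 + D) (L(D) = 4 - (D - 3)/(D - 11/2) = 4 - (-3 + D)/(-11/2 + D))
L(5*(5 + 5)) + N = 2*(-19 + 3*(5*(5 + 5)))/(-11 + 2*(5*(5 + 5))) + 260/3 = 2*(-19 + 3*(5*10))/(-11 + 2*(5*10)) + 260/3 = 2*(-19 + 3*50)/(-11 + 2*50) + 260/3 = 2*(-19 + 150)/(-11 + 100) + 260/3 = 2*131/89 + 260/3 = 2*(1/89)*131 + 260/3 = 262/89 + 260/3 = 23926/267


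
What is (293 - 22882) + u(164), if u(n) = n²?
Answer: 4307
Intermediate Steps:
(293 - 22882) + u(164) = (293 - 22882) + 164² = -22589 + 26896 = 4307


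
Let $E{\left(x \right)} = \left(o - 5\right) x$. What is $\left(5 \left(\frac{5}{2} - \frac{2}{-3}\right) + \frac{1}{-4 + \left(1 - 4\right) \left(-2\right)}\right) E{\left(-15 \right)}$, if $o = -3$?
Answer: $1960$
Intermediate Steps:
$E{\left(x \right)} = - 8 x$ ($E{\left(x \right)} = \left(-3 - 5\right) x = - 8 x$)
$\left(5 \left(\frac{5}{2} - \frac{2}{-3}\right) + \frac{1}{-4 + \left(1 - 4\right) \left(-2\right)}\right) E{\left(-15 \right)} = \left(5 \left(\frac{5}{2} - \frac{2}{-3}\right) + \frac{1}{-4 + \left(1 - 4\right) \left(-2\right)}\right) \left(\left(-8\right) \left(-15\right)\right) = \left(5 \left(5 \cdot \frac{1}{2} - - \frac{2}{3}\right) + \frac{1}{-4 - -6}\right) 120 = \left(5 \left(\frac{5}{2} + \frac{2}{3}\right) + \frac{1}{-4 + 6}\right) 120 = \left(5 \cdot \frac{19}{6} + \frac{1}{2}\right) 120 = \left(\frac{95}{6} + \frac{1}{2}\right) 120 = \frac{49}{3} \cdot 120 = 1960$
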